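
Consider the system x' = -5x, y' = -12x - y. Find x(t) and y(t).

x(t) = K_2e^(-5t), y(t) = K_1e^(-t) + 3K_2e^(-5t)

Coefficient matrix A = [[-5, 0], [-12, -1]].
Characteristic polynomial det(A - λI) = λ^2 + 6λ + 5 = 0.
Eigenvalues λ = -1, -5.
For λ=-1: (A-λI) row 1 is [-4, 0], so an eigenvector is (0, 1).
For λ=-5: (A-λI) row 2 is [-12, 4], so an eigenvector is (1, 3).
General solution: K_1e^(-t)(0,1) + K_2e^(-5t)(1,3).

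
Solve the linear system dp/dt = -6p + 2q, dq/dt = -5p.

Coefficient matrix A = [[-6, 2], [-5, 0]].
Characteristic polynomial det(A - λI) = λ^2 + 6λ + 10 = 0.
Eigenvalues λ = -3 ± i (complex conjugate pair).
For λ=-3+i: an eigenvector is (1,2) - i(1,1) = (1 - i, 2 - i).
A real fundamental pair from Re and Im of e^((-3+i)t)v: X_1 = e^(-3t)(cos(t)·(1,2) + sin(t)·(1,1)), X_2 = e^(-3t)(sin(t)·(1,2) - cos(t)·(1,1)).
General solution: K_1X_1 + K_2X_2.

p(t) = K_1e^(-3t)sin(t) + K_1e^(-3t)cos(t) + K_2e^(-3t)sin(t) - K_2e^(-3t)cos(t), q(t) = K_1e^(-3t)sin(t) + 2K_1e^(-3t)cos(t) + 2K_2e^(-3t)sin(t) - K_2e^(-3t)cos(t)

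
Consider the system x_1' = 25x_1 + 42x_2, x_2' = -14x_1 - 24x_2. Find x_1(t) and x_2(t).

Coefficient matrix A = [[25, 42], [-14, -24]].
Characteristic polynomial det(A - λI) = λ^2 - λ - 12 = 0.
Eigenvalues λ = 4, -3.
For λ=4: (A-λI) row 1 is [21, 42], so an eigenvector is (-2, 1).
For λ=-3: (A-λI) row 1 is [28, 42], so an eigenvector is (3, -2).
General solution: K_1e^(4t)(-2,1) + K_2e^(-3t)(3,-2).

x_1(t) = -2K_1e^(4t) + 3K_2e^(-3t), x_2(t) = K_1e^(4t) - 2K_2e^(-3t)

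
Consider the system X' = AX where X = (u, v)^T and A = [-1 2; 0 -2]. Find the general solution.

Coefficient matrix A = [[-1, 2], [0, -2]].
Characteristic polynomial det(A - λI) = λ^2 + 3λ + 2 = 0.
Eigenvalues λ = -2, -1.
For λ=-2: (A-λI) row 1 is [1, 2], so an eigenvector is (2, -1).
For λ=-1: (A-λI) row 1 is [0, 2], so an eigenvector is (-1, 0).
General solution: c_1e^(-2t)(2,-1) + c_2e^(-t)(-1,0).

u(t) = 2c_1e^(-2t) - c_2e^(-t), v(t) = -c_1e^(-2t)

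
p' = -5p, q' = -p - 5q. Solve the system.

Coefficient matrix A = [[-5, 0], [-1, -5]].
Characteristic polynomial det(A - λI) = λ^2 + 10λ + 25 = 0.
Single eigenvalue λ = -5 with algebraic multiplicity 2.
Eigenvector v = (0,-1); generalized eigenvector w with (A-λI)w=v is (1,3).
General solution: e^(-5t)[c_1·v + c_2·(t·v + w)].

p(t) = c_2e^(-5t), q(t) = -c_1e^(-5t) - c_2te^(-5t) + 3c_2e^(-5t)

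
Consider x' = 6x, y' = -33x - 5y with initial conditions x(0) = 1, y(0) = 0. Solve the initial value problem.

x(t) = e^(6t), y(t) = -3e^(6t) + 3e^(-5t)

Coefficient matrix A = [[6, 0], [-33, -5]].
Characteristic polynomial det(A - λI) = λ^2 - λ - 30 = 0.
Eigenvalues λ = -5, 6.
For λ=-5: (A-λI) row 1 is [11, 0], so an eigenvector is (0, -1).
For λ=6: (A-λI) row 2 is [-33, -11], so an eigenvector is (-1, 3).
General solution: c_1e^(-5t)(0,-1) + c_2e^(6t)(-1,3).
Applying x(0)=1, y(0)=0 gives c_1=-3, c_2=-1.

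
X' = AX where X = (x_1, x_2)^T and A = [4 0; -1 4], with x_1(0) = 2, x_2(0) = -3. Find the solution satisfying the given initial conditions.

Coefficient matrix A = [[4, 0], [-1, 4]].
Characteristic polynomial det(A - λI) = λ^2 - 8λ + 16 = 0.
Single eigenvalue λ = 4 with algebraic multiplicity 2.
Eigenvector v = (0,-1); generalized eigenvector w with (A-λI)w=v is (1,-2).
General solution: e^(4t)[c_1·v + c_2·(t·v + w)].
Applying x_1(0)=2, x_2(0)=-3 gives c_1=-1, c_2=2.

x_1(t) = 2e^(4t), x_2(t) = -2te^(4t) - 3e^(4t)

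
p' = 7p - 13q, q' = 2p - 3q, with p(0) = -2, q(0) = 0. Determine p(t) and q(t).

Coefficient matrix A = [[7, -13], [2, -3]].
Characteristic polynomial det(A - λI) = λ^2 - 4λ + 5 = 0.
Eigenvalues λ = 2 ± i (complex conjugate pair).
For λ=2+i: an eigenvector is (2,1) - i(-3,-1) = (2 + 3i, 1 + i).
A real fundamental pair from Re and Im of e^((2+i)t)v: X_1 = e^(2t)(cos(t)·(2,1) + sin(t)·(-3,-1)), X_2 = e^(2t)(sin(t)·(2,1) - cos(t)·(-3,-1)).
General solution: K_1X_1 + K_2X_2.
Applying p(0)=-2, q(0)=0 gives K_1=2, K_2=-2.

p(t) = -10e^(2t)sin(t) - 2e^(2t)cos(t), q(t) = -4e^(2t)sin(t)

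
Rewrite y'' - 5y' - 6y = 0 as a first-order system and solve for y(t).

Let x_1 = y, x_2 = y'. Then x_1' = x_2 and x_2' = 6x_1 + 5x_2.
A = [[0,1],[6,5]]; det(A-λI) = λ^2 - 5λ - 6.
Eigenvalues λ = -1, 6 with eigenvectors (1,-1), (1,6).

y(t) = c_1e^(-t) + c_2e^(6t)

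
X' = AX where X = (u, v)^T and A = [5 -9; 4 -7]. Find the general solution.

Coefficient matrix A = [[5, -9], [4, -7]].
Characteristic polynomial det(A - λI) = λ^2 + 2λ + 1 = 0.
Single eigenvalue λ = -1 with algebraic multiplicity 2.
Eigenvector v = (-3,-2); generalized eigenvector w with (A-λI)w=v is (-2,-1).
General solution: e^(-t)[K_1·v + K_2·(t·v + w)].

u(t) = -3K_1e^(-t) - 3K_2te^(-t) - 2K_2e^(-t), v(t) = -2K_1e^(-t) - 2K_2te^(-t) - K_2e^(-t)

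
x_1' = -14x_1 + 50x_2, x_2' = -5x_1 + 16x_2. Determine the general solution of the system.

Coefficient matrix A = [[-14, 50], [-5, 16]].
Characteristic polynomial det(A - λI) = λ^2 - 2λ + 26 = 0.
Eigenvalues λ = 1 ± 5i (complex conjugate pair).
For λ=1+5i: an eigenvector is (3,1) - i(1,0) = (3 - i, 1).
A real fundamental pair from Re and Im of e^((1+5i)t)v: X_1 = e^(t)(cos(5t)·(3,1) + sin(5t)·(1,0)), X_2 = e^(t)(sin(5t)·(3,1) - cos(5t)·(1,0)).
General solution: C_1X_1 + C_2X_2.

x_1(t) = C_1e^(t)sin(5t) + 3C_1e^(t)cos(5t) + 3C_2e^(t)sin(5t) - C_2e^(t)cos(5t), x_2(t) = C_1e^(t)cos(5t) + C_2e^(t)sin(5t)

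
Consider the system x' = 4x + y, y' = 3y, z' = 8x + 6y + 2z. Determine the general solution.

Coefficient matrix A = [[4, 1, 0], [0, 3, 0], [8, 6, 2]].
det(A - λI) = 0 gives eigenvalues λ = 3, 4, 2.
For λ=3: eigenvector (1,-1,2).
For λ=4: eigenvector (1,0,4).
For λ=2: eigenvector (0,0,1).
General solution: c_1e^(3t)(1,-1,2) + c_2e^(4t)(1,0,4) + c_3e^(2t)(0,0,1).

x(t) = c_1e^(3t) + c_2e^(4t), y(t) = -c_1e^(3t), z(t) = 2c_1e^(3t) + 4c_2e^(4t) + c_3e^(2t)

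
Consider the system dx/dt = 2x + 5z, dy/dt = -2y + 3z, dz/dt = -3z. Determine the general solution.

x(t) = c_2e^(2t) - c_3e^(-3t), y(t) = c_1e^(-2t) - 3c_3e^(-3t), z(t) = c_3e^(-3t)

Coefficient matrix A = [[2, 0, 5], [0, -2, 3], [0, 0, -3]].
det(A - λI) = 0 gives eigenvalues λ = -2, 2, -3.
For λ=-2: eigenvector (0,1,0).
For λ=2: eigenvector (1,0,0).
For λ=-3: eigenvector (-1,-3,1).
General solution: c_1e^(-2t)(0,1,0) + c_2e^(2t)(1,0,0) + c_3e^(-3t)(-1,-3,1).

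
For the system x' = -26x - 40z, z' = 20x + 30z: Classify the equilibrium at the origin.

unstable spiral

A = [[-26,-40],[20,30]]; det(A-λI) = λ^2 - 4λ + 20.
λ = 2 ± 4i: positive real part.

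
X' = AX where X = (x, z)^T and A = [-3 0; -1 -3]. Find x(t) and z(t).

Coefficient matrix A = [[-3, 0], [-1, -3]].
Characteristic polynomial det(A - λI) = λ^2 + 6λ + 9 = 0.
Single eigenvalue λ = -3 with algebraic multiplicity 2.
Eigenvector v = (0,1); generalized eigenvector w with (A-λI)w=v is (-1,-2).
General solution: e^(-3t)[C_1·v + C_2·(t·v + w)].

x(t) = -C_2e^(-3t), z(t) = C_1e^(-3t) + C_2te^(-3t) - 2C_2e^(-3t)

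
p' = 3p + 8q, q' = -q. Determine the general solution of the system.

Coefficient matrix A = [[3, 8], [0, -1]].
Characteristic polynomial det(A - λI) = λ^2 - 2λ - 3 = 0.
Eigenvalues λ = -1, 3.
For λ=-1: (A-λI) row 1 is [4, 8], so an eigenvector is (2, -1).
For λ=3: (A-λI) row 1 is [0, 8], so an eigenvector is (-1, 0).
General solution: K_1e^(-t)(2,-1) + K_2e^(3t)(-1,0).

p(t) = 2K_1e^(-t) - K_2e^(3t), q(t) = -K_1e^(-t)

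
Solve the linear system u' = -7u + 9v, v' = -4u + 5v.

u(t) = 3K_1e^(-t) + 3K_2te^(-t) + K_2e^(-t), v(t) = 2K_1e^(-t) + 2K_2te^(-t) + K_2e^(-t)

Coefficient matrix A = [[-7, 9], [-4, 5]].
Characteristic polynomial det(A - λI) = λ^2 + 2λ + 1 = 0.
Single eigenvalue λ = -1 with algebraic multiplicity 2.
Eigenvector v = (3,2); generalized eigenvector w with (A-λI)w=v is (1,1).
General solution: e^(-t)[K_1·v + K_2·(t·v + w)].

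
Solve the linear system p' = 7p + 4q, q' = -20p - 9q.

Coefficient matrix A = [[7, 4], [-20, -9]].
Characteristic polynomial det(A - λI) = λ^2 + 2λ + 17 = 0.
Eigenvalues λ = -1 ± 4i (complex conjugate pair).
For λ=-1+4i: an eigenvector is (0,1) - i(1,-2) = (0 - i, 1 + 2i).
A real fundamental pair from Re and Im of e^((-1+4i)t)v: X_1 = e^(-t)(cos(4t)·(0,1) + sin(4t)·(1,-2)), X_2 = e^(-t)(sin(4t)·(0,1) - cos(4t)·(1,-2)).
General solution: C_1X_1 + C_2X_2.

p(t) = C_1e^(-t)sin(4t) - C_2e^(-t)cos(4t), q(t) = -2C_1e^(-t)sin(4t) + C_1e^(-t)cos(4t) + C_2e^(-t)sin(4t) + 2C_2e^(-t)cos(4t)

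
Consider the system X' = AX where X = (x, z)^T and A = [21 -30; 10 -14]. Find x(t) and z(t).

Coefficient matrix A = [[21, -30], [10, -14]].
Characteristic polynomial det(A - λI) = λ^2 - 7λ + 6 = 0.
Eigenvalues λ = 6, 1.
For λ=6: (A-λI) row 1 is [15, -30], so an eigenvector is (2, 1).
For λ=1: (A-λI) row 1 is [20, -30], so an eigenvector is (3, 2).
General solution: C_1e^(6t)(2,1) + C_2e^(t)(3,2).

x(t) = 2C_1e^(6t) + 3C_2e^(t), z(t) = C_1e^(6t) + 2C_2e^(t)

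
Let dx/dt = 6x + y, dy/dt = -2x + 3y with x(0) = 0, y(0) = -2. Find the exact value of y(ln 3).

A = [[6,1],[-2,3]]; eigenvalues λ = 4, 5.
Eigenvectors: (1,-2) for λ=4, (1,-1) for λ=5.
From the initial condition, c_1 = 2, c_2 = -2.
y(ln 3) = (2)(3^4)(-2) + (-2)(3^5)(-1) = 162.

162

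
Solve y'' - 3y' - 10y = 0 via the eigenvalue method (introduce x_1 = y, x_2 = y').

Let x_1 = y, x_2 = y'. Then x_1' = x_2 and x_2' = 10x_1 + 3x_2.
A = [[0,1],[10,3]]; det(A-λI) = λ^2 - 3λ - 10.
Eigenvalues λ = -2, 5 with eigenvectors (1,-2), (1,5).

y(t) = c_1e^(-2t) + c_2e^(5t)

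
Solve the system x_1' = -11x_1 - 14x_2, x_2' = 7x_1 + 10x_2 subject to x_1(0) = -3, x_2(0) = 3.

x_1(t) = -3e^(3t), x_2(t) = 3e^(3t)

Coefficient matrix A = [[-11, -14], [7, 10]].
Characteristic polynomial det(A - λI) = λ^2 + λ - 12 = 0.
Eigenvalues λ = 3, -4.
For λ=3: (A-λI) row 1 is [-14, -14], so an eigenvector is (-1, 1).
For λ=-4: (A-λI) row 1 is [-7, -14], so an eigenvector is (2, -1).
General solution: C_1e^(3t)(-1,1) + C_2e^(-4t)(2,-1).
Applying x_1(0)=-3, x_2(0)=3 gives C_1=3, C_2=0.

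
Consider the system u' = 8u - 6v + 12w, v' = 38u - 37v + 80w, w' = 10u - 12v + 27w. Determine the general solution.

Coefficient matrix A = [[8, -6, 12], [38, -37, 80], [10, -12, 27]].
det(A - λI) = 0 gives eigenvalues λ = -4, -1, 3.
For λ=-4: eigenvector (1,6,2).
For λ=-1: eigenvector (-2,-11,-4).
For λ=3: eigenvector (0,2,1).
General solution: C_1e^(-4t)(1,6,2) + C_2e^(-t)(-2,-11,-4) + C_3e^(3t)(0,2,1).

u(t) = C_1e^(-4t) - 2C_2e^(-t), v(t) = 6C_1e^(-4t) - 11C_2e^(-t) + 2C_3e^(3t), w(t) = 2C_1e^(-4t) - 4C_2e^(-t) + C_3e^(3t)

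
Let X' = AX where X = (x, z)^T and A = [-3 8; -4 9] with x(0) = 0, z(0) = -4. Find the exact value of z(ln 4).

-8176

A = [[-3,8],[-4,9]]; eigenvalues λ = 5, 1.
Eigenvectors: (1,1) for λ=5, (-2,-1) for λ=1.
From the initial condition, c_1 = -8, c_2 = -4.
z(ln 4) = (-8)(4^5)(1) + (-4)(4^1)(-1) = -8176.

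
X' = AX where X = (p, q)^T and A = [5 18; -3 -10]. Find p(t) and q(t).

p(t) = -3C_1e^(-t) + 2C_2e^(-4t), q(t) = C_1e^(-t) - C_2e^(-4t)

Coefficient matrix A = [[5, 18], [-3, -10]].
Characteristic polynomial det(A - λI) = λ^2 + 5λ + 4 = 0.
Eigenvalues λ = -1, -4.
For λ=-1: (A-λI) row 1 is [6, 18], so an eigenvector is (-3, 1).
For λ=-4: (A-λI) row 1 is [9, 18], so an eigenvector is (2, -1).
General solution: C_1e^(-t)(-3,1) + C_2e^(-4t)(2,-1).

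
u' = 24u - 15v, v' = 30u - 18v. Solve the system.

Coefficient matrix A = [[24, -15], [30, -18]].
Characteristic polynomial det(A - λI) = λ^2 - 6λ + 18 = 0.
Eigenvalues λ = 3 ± 3i (complex conjugate pair).
For λ=3+3i: an eigenvector is (-1,-1) - i(-2,-3) = (-1 + 2i, -1 + 3i).
A real fundamental pair from Re and Im of e^((3+3i)t)v: X_1 = e^(3t)(cos(3t)·(-1,-1) + sin(3t)·(-2,-3)), X_2 = e^(3t)(sin(3t)·(-1,-1) - cos(3t)·(-2,-3)).
General solution: K_1X_1 + K_2X_2.

u(t) = -2K_1e^(3t)sin(3t) - K_1e^(3t)cos(3t) - K_2e^(3t)sin(3t) + 2K_2e^(3t)cos(3t), v(t) = -3K_1e^(3t)sin(3t) - K_1e^(3t)cos(3t) - K_2e^(3t)sin(3t) + 3K_2e^(3t)cos(3t)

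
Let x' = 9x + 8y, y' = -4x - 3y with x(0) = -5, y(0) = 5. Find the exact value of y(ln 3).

A = [[9,8],[-4,-3]]; eigenvalues λ = 1, 5.
Eigenvectors: (1,-1) for λ=1, (2,-1) for λ=5.
From the initial condition, c_1 = -5, c_2 = 0.
y(ln 3) = (-5)(3^1)(-1) + (0)(3^5)(-1) = 15.

15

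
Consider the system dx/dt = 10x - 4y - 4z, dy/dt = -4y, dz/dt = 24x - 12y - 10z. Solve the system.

x(t) = 2c_1e^(-4t) + c_2e^(2t) + c_3e^(-2t), y(t) = c_1e^(-4t), z(t) = 6c_1e^(-4t) + 2c_2e^(2t) + 3c_3e^(-2t)

Coefficient matrix A = [[10, -4, -4], [0, -4, 0], [24, -12, -10]].
det(A - λI) = 0 gives eigenvalues λ = -4, 2, -2.
For λ=-4: eigenvector (2,1,6).
For λ=2: eigenvector (1,0,2).
For λ=-2: eigenvector (1,0,3).
General solution: c_1e^(-4t)(2,1,6) + c_2e^(2t)(1,0,2) + c_3e^(-2t)(1,0,3).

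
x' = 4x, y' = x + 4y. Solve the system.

x(t) = -c_2e^(4t), y(t) = -c_1e^(4t) - c_2te^(4t) + 2c_2e^(4t)

Coefficient matrix A = [[4, 0], [1, 4]].
Characteristic polynomial det(A - λI) = λ^2 - 8λ + 16 = 0.
Single eigenvalue λ = 4 with algebraic multiplicity 2.
Eigenvector v = (0,-1); generalized eigenvector w with (A-λI)w=v is (-1,2).
General solution: e^(4t)[c_1·v + c_2·(t·v + w)].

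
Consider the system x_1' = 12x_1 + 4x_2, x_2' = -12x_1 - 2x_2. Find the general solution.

Coefficient matrix A = [[12, 4], [-12, -2]].
Characteristic polynomial det(A - λI) = λ^2 - 10λ + 24 = 0.
Eigenvalues λ = 6, 4.
For λ=6: (A-λI) row 1 is [6, 4], so an eigenvector is (-2, 3).
For λ=4: (A-λI) row 1 is [8, 4], so an eigenvector is (1, -2).
General solution: c_1e^(6t)(-2,3) + c_2e^(4t)(1,-2).

x_1(t) = -2c_1e^(6t) + c_2e^(4t), x_2(t) = 3c_1e^(6t) - 2c_2e^(4t)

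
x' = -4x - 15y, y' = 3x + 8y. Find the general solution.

x(t) = 2c_1e^(2t)sin(3t) - c_1e^(2t)cos(3t) - c_2e^(2t)sin(3t) - 2c_2e^(2t)cos(3t), y(t) = -c_1e^(2t)sin(3t) + c_2e^(2t)cos(3t)

Coefficient matrix A = [[-4, -15], [3, 8]].
Characteristic polynomial det(A - λI) = λ^2 - 4λ + 13 = 0.
Eigenvalues λ = 2 ± 3i (complex conjugate pair).
For λ=2+3i: an eigenvector is (-1,0) - i(2,-1) = (-1 - 2i, 0 + i).
A real fundamental pair from Re and Im of e^((2+3i)t)v: X_1 = e^(2t)(cos(3t)·(-1,0) + sin(3t)·(2,-1)), X_2 = e^(2t)(sin(3t)·(-1,0) - cos(3t)·(2,-1)).
General solution: c_1X_1 + c_2X_2.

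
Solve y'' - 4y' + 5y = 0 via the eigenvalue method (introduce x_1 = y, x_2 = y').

y(t) = K_1e^(2t)cos(t) + K_2e^(2t)sin(t)

Let x_1 = y, x_2 = y'. Then x_1' = x_2 and x_2' = -5x_1 + 4x_2.
A = [[0,1],[-5,4]]; det(A-λI) = λ^2 - 4λ + 5.
Eigenvalues λ = 2 ± i.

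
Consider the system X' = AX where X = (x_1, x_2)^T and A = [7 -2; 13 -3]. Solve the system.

x_1(t) = c_1e^(2t)sin(t) + c_1e^(2t)cos(t) + c_2e^(2t)sin(t) - c_2e^(2t)cos(t), x_2(t) = 3c_1e^(2t)sin(t) + 2c_1e^(2t)cos(t) + 2c_2e^(2t)sin(t) - 3c_2e^(2t)cos(t)

Coefficient matrix A = [[7, -2], [13, -3]].
Characteristic polynomial det(A - λI) = λ^2 - 4λ + 5 = 0.
Eigenvalues λ = 2 ± i (complex conjugate pair).
For λ=2+i: an eigenvector is (1,2) - i(1,3) = (1 - i, 2 - 3i).
A real fundamental pair from Re and Im of e^((2+i)t)v: X_1 = e^(2t)(cos(t)·(1,2) + sin(t)·(1,3)), X_2 = e^(2t)(sin(t)·(1,2) - cos(t)·(1,3)).
General solution: c_1X_1 + c_2X_2.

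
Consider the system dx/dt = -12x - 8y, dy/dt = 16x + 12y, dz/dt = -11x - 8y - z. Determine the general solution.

x(t) = c_2e^(-4t) + c_3e^(4t), y(t) = -c_2e^(-4t) - 2c_3e^(4t), z(t) = c_1e^(-t) + c_2e^(-4t) + c_3e^(4t)

Coefficient matrix A = [[-12, -8, 0], [16, 12, 0], [-11, -8, -1]].
det(A - λI) = 0 gives eigenvalues λ = -1, -4, 4.
For λ=-1: eigenvector (0,0,1).
For λ=-4: eigenvector (1,-1,1).
For λ=4: eigenvector (1,-2,1).
General solution: c_1e^(-t)(0,0,1) + c_2e^(-4t)(1,-1,1) + c_3e^(4t)(1,-2,1).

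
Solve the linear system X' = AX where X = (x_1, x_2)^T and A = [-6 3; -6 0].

x_1(t) = -K_1e^(-3t)cos(3t) - K_2e^(-3t)sin(3t), x_2(t) = K_1e^(-3t)sin(3t) - K_1e^(-3t)cos(3t) - K_2e^(-3t)sin(3t) - K_2e^(-3t)cos(3t)

Coefficient matrix A = [[-6, 3], [-6, 0]].
Characteristic polynomial det(A - λI) = λ^2 + 6λ + 18 = 0.
Eigenvalues λ = -3 ± 3i (complex conjugate pair).
For λ=-3+3i: an eigenvector is (-1,-1) - i(0,1) = (-1, -1 - i).
A real fundamental pair from Re and Im of e^((-3+3i)t)v: X_1 = e^(-3t)(cos(3t)·(-1,-1) + sin(3t)·(0,1)), X_2 = e^(-3t)(sin(3t)·(-1,-1) - cos(3t)·(0,1)).
General solution: K_1X_1 + K_2X_2.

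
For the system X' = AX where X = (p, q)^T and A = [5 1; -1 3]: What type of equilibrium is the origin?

unstable improper node

A = [[5,1],[-1,3]]; det(A-λI) = λ^2 - 8λ + 16.
repeated λ = 4 with a single eigenvector.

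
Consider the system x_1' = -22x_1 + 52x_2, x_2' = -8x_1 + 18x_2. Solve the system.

Coefficient matrix A = [[-22, 52], [-8, 18]].
Characteristic polynomial det(A - λI) = λ^2 + 4λ + 20 = 0.
Eigenvalues λ = -2 ± 4i (complex conjugate pair).
For λ=-2+4i: an eigenvector is (3,1) - i(-2,-1) = (3 + 2i, 1 + i).
A real fundamental pair from Re and Im of e^((-2+4i)t)v: X_1 = e^(-2t)(cos(4t)·(3,1) + sin(4t)·(-2,-1)), X_2 = e^(-2t)(sin(4t)·(3,1) - cos(4t)·(-2,-1)).
General solution: C_1X_1 + C_2X_2.

x_1(t) = -2C_1e^(-2t)sin(4t) + 3C_1e^(-2t)cos(4t) + 3C_2e^(-2t)sin(4t) + 2C_2e^(-2t)cos(4t), x_2(t) = -C_1e^(-2t)sin(4t) + C_1e^(-2t)cos(4t) + C_2e^(-2t)sin(4t) + C_2e^(-2t)cos(4t)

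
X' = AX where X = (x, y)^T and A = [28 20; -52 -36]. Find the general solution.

Coefficient matrix A = [[28, 20], [-52, -36]].
Characteristic polynomial det(A - λI) = λ^2 + 8λ + 32 = 0.
Eigenvalues λ = -4 ± 4i (complex conjugate pair).
For λ=-4+4i: an eigenvector is (-1,2) - i(2,-3) = (-1 - 2i, 2 + 3i).
A real fundamental pair from Re and Im of e^((-4+4i)t)v: X_1 = e^(-4t)(cos(4t)·(-1,2) + sin(4t)·(2,-3)), X_2 = e^(-4t)(sin(4t)·(-1,2) - cos(4t)·(2,-3)).
General solution: K_1X_1 + K_2X_2.

x(t) = 2K_1e^(-4t)sin(4t) - K_1e^(-4t)cos(4t) - K_2e^(-4t)sin(4t) - 2K_2e^(-4t)cos(4t), y(t) = -3K_1e^(-4t)sin(4t) + 2K_1e^(-4t)cos(4t) + 2K_2e^(-4t)sin(4t) + 3K_2e^(-4t)cos(4t)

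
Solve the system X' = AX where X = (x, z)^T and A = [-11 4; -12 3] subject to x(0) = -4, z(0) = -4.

x(t) = 4e^(-3t) - 8e^(-5t), z(t) = 8e^(-3t) - 12e^(-5t)

Coefficient matrix A = [[-11, 4], [-12, 3]].
Characteristic polynomial det(A - λI) = λ^2 + 8λ + 15 = 0.
Eigenvalues λ = -5, -3.
For λ=-5: (A-λI) row 1 is [-6, 4], so an eigenvector is (2, 3).
For λ=-3: (A-λI) row 1 is [-8, 4], so an eigenvector is (-1, -2).
General solution: K_1e^(-5t)(2,3) + K_2e^(-3t)(-1,-2).
Applying x(0)=-4, z(0)=-4 gives K_1=-4, K_2=-4.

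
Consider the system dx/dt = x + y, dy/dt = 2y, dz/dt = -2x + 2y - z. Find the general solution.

x(t) = C_1e^(2t) - C_2e^(t), y(t) = C_1e^(2t), z(t) = C_2e^(t) + C_3e^(-t)

Coefficient matrix A = [[1, 1, 0], [0, 2, 0], [-2, 2, -1]].
det(A - λI) = 0 gives eigenvalues λ = 2, 1, -1.
For λ=2: eigenvector (1,1,0).
For λ=1: eigenvector (-1,0,1).
For λ=-1: eigenvector (0,0,1).
General solution: C_1e^(2t)(1,1,0) + C_2e^(t)(-1,0,1) + C_3e^(-t)(0,0,1).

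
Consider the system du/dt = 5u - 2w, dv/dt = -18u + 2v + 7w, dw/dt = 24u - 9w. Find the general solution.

Coefficient matrix A = [[5, 0, -2], [-18, 2, 7], [24, 0, -9]].
det(A - λI) = 0 gives eigenvalues λ = -1, 2, -3.
For λ=-1: eigenvector (-1,1,-3).
For λ=2: eigenvector (0,1,0).
For λ=-3: eigenvector (1,-2,4).
General solution: K_1e^(-t)(-1,1,-3) + K_2e^(2t)(0,1,0) + K_3e^(-3t)(1,-2,4).

u(t) = -K_1e^(-t) + K_3e^(-3t), v(t) = K_1e^(-t) + K_2e^(2t) - 2K_3e^(-3t), w(t) = -3K_1e^(-t) + 4K_3e^(-3t)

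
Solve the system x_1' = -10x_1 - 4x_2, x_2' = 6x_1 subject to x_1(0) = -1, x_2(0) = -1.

x_1(t) = 4e^(-4t) - 5e^(-6t), x_2(t) = -6e^(-4t) + 5e^(-6t)

Coefficient matrix A = [[-10, -4], [6, 0]].
Characteristic polynomial det(A - λI) = λ^2 + 10λ + 24 = 0.
Eigenvalues λ = -6, -4.
For λ=-6: (A-λI) row 1 is [-4, -4], so an eigenvector is (1, -1).
For λ=-4: (A-λI) row 1 is [-6, -4], so an eigenvector is (2, -3).
General solution: c_1e^(-6t)(1,-1) + c_2e^(-4t)(2,-3).
Applying x_1(0)=-1, x_2(0)=-1 gives c_1=-5, c_2=2.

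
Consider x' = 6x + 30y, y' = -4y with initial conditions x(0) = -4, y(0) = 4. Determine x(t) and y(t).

x(t) = 8e^(6t) - 12e^(-4t), y(t) = 4e^(-4t)

Coefficient matrix A = [[6, 30], [0, -4]].
Characteristic polynomial det(A - λI) = λ^2 - 2λ - 24 = 0.
Eigenvalues λ = -4, 6.
For λ=-4: (A-λI) row 1 is [10, 30], so an eigenvector is (3, -1).
For λ=6: (A-λI) row 1 is [0, 30], so an eigenvector is (1, 0).
General solution: c_1e^(-4t)(3,-1) + c_2e^(6t)(1,0).
Applying x(0)=-4, y(0)=4 gives c_1=-4, c_2=8.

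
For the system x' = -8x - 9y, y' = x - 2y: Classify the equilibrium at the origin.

stable improper node

A = [[-8,-9],[1,-2]]; det(A-λI) = λ^2 + 10λ + 25.
repeated λ = -5 with a single eigenvector.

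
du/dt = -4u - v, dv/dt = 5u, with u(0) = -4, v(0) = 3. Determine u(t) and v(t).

u(t) = 5e^(-2t)sin(t) - 4e^(-2t)cos(t), v(t) = -14e^(-2t)sin(t) + 3e^(-2t)cos(t)

Coefficient matrix A = [[-4, -1], [5, 0]].
Characteristic polynomial det(A - λI) = λ^2 + 4λ + 5 = 0.
Eigenvalues λ = -2 ± i (complex conjugate pair).
For λ=-2+i: an eigenvector is (0,1) - i(-1,2) = (0 + i, 1 - 2i).
A real fundamental pair from Re and Im of e^((-2+i)t)v: X_1 = e^(-2t)(cos(t)·(0,1) + sin(t)·(-1,2)), X_2 = e^(-2t)(sin(t)·(0,1) - cos(t)·(-1,2)).
General solution: c_1X_1 + c_2X_2.
Applying u(0)=-4, v(0)=3 gives c_1=-5, c_2=-4.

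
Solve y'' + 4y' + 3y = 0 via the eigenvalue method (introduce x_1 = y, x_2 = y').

y(t) = K_1e^(-t) + K_2e^(-3t)

Let x_1 = y, x_2 = y'. Then x_1' = x_2 and x_2' = -3x_1 - 4x_2.
A = [[0,1],[-3,-4]]; det(A-λI) = λ^2 + 4λ + 3.
Eigenvalues λ = -1, -3 with eigenvectors (1,-1), (1,-3).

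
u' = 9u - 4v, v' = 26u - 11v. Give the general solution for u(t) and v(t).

u(t) = -K_1e^(-t)sin(2t) - K_1e^(-t)cos(2t) - K_2e^(-t)sin(2t) + K_2e^(-t)cos(2t), v(t) = -3K_1e^(-t)sin(2t) - 2K_1e^(-t)cos(2t) - 2K_2e^(-t)sin(2t) + 3K_2e^(-t)cos(2t)

Coefficient matrix A = [[9, -4], [26, -11]].
Characteristic polynomial det(A - λI) = λ^2 + 2λ + 5 = 0.
Eigenvalues λ = -1 ± 2i (complex conjugate pair).
For λ=-1+2i: an eigenvector is (-1,-2) - i(-1,-3) = (-1 + i, -2 + 3i).
A real fundamental pair from Re and Im of e^((-1+2i)t)v: X_1 = e^(-t)(cos(2t)·(-1,-2) + sin(2t)·(-1,-3)), X_2 = e^(-t)(sin(2t)·(-1,-2) - cos(2t)·(-1,-3)).
General solution: K_1X_1 + K_2X_2.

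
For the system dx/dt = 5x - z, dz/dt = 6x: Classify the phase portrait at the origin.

A = [[5,-1],[6,0]]; det(A-λI) = λ^2 - 5λ + 6.
λ = 2, 3: both positive.

unstable node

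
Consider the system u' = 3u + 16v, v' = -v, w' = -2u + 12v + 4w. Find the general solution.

Coefficient matrix A = [[3, 16, 0], [0, -1, 0], [-2, 12, 4]].
det(A - λI) = 0 gives eigenvalues λ = 4, -1, 3.
For λ=4: eigenvector (0,0,1).
For λ=-1: eigenvector (-4,1,-4).
For λ=3: eigenvector (1,0,2).
General solution: K_1e^(4t)(0,0,1) + K_2e^(-t)(-4,1,-4) + K_3e^(3t)(1,0,2).

u(t) = -4K_2e^(-t) + K_3e^(3t), v(t) = K_2e^(-t), w(t) = K_1e^(4t) - 4K_2e^(-t) + 2K_3e^(3t)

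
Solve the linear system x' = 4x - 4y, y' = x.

Coefficient matrix A = [[4, -4], [1, 0]].
Characteristic polynomial det(A - λI) = λ^2 - 4λ + 4 = 0.
Single eigenvalue λ = 2 with algebraic multiplicity 2.
Eigenvector v = (-2,-1); generalized eigenvector w with (A-λI)w=v is (1,1).
General solution: e^(2t)[K_1·v + K_2·(t·v + w)].

x(t) = -2K_1e^(2t) - 2K_2te^(2t) + K_2e^(2t), y(t) = -K_1e^(2t) - K_2te^(2t) + K_2e^(2t)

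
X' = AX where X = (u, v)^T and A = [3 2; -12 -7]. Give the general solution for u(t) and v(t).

Coefficient matrix A = [[3, 2], [-12, -7]].
Characteristic polynomial det(A - λI) = λ^2 + 4λ + 3 = 0.
Eigenvalues λ = -1, -3.
For λ=-1: (A-λI) row 1 is [4, 2], so an eigenvector is (-1, 2).
For λ=-3: (A-λI) row 1 is [6, 2], so an eigenvector is (-1, 3).
General solution: C_1e^(-t)(-1,2) + C_2e^(-3t)(-1,3).

u(t) = -C_1e^(-t) - C_2e^(-3t), v(t) = 2C_1e^(-t) + 3C_2e^(-3t)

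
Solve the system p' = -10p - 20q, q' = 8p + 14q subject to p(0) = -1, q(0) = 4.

Coefficient matrix A = [[-10, -20], [8, 14]].
Characteristic polynomial det(A - λI) = λ^2 - 4λ + 20 = 0.
Eigenvalues λ = 2 ± 4i (complex conjugate pair).
For λ=2+4i: an eigenvector is (-2,1) - i(1,-1) = (-2 - i, 1 + i).
A real fundamental pair from Re and Im of e^((2+4i)t)v: X_1 = e^(2t)(cos(4t)·(-2,1) + sin(4t)·(1,-1)), X_2 = e^(2t)(sin(4t)·(-2,1) - cos(4t)·(1,-1)).
General solution: c_1X_1 + c_2X_2.
Applying p(0)=-1, q(0)=4 gives c_1=-3, c_2=7.

p(t) = -17e^(2t)sin(4t) - e^(2t)cos(4t), q(t) = 10e^(2t)sin(4t) + 4e^(2t)cos(4t)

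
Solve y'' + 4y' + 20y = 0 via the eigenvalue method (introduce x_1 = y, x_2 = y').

y(t) = K_1e^(-2t)cos(4t) + K_2e^(-2t)sin(4t)

Let x_1 = y, x_2 = y'. Then x_1' = x_2 and x_2' = -20x_1 - 4x_2.
A = [[0,1],[-20,-4]]; det(A-λI) = λ^2 + 4λ + 20.
Eigenvalues λ = -2 ± 4i.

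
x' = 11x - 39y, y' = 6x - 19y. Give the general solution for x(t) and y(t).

x(t) = 3K_1e^(-4t)sin(3t) - 2K_1e^(-4t)cos(3t) - 2K_2e^(-4t)sin(3t) - 3K_2e^(-4t)cos(3t), y(t) = K_1e^(-4t)sin(3t) - K_1e^(-4t)cos(3t) - K_2e^(-4t)sin(3t) - K_2e^(-4t)cos(3t)

Coefficient matrix A = [[11, -39], [6, -19]].
Characteristic polynomial det(A - λI) = λ^2 + 8λ + 25 = 0.
Eigenvalues λ = -4 ± 3i (complex conjugate pair).
For λ=-4+3i: an eigenvector is (-2,-1) - i(3,1) = (-2 - 3i, -1 - i).
A real fundamental pair from Re and Im of e^((-4+3i)t)v: X_1 = e^(-4t)(cos(3t)·(-2,-1) + sin(3t)·(3,1)), X_2 = e^(-4t)(sin(3t)·(-2,-1) - cos(3t)·(3,1)).
General solution: K_1X_1 + K_2X_2.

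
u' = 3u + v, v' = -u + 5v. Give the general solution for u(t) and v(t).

Coefficient matrix A = [[3, 1], [-1, 5]].
Characteristic polynomial det(A - λI) = λ^2 - 8λ + 16 = 0.
Single eigenvalue λ = 4 with algebraic multiplicity 2.
Eigenvector v = (1,1); generalized eigenvector w with (A-λI)w=v is (-1,0).
General solution: e^(4t)[c_1·v + c_2·(t·v + w)].

u(t) = c_1e^(4t) + c_2te^(4t) - c_2e^(4t), v(t) = c_1e^(4t) + c_2te^(4t)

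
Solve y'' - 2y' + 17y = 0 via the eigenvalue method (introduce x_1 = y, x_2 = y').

Let x_1 = y, x_2 = y'. Then x_1' = x_2 and x_2' = -17x_1 + 2x_2.
A = [[0,1],[-17,2]]; det(A-λI) = λ^2 - 2λ + 17.
Eigenvalues λ = 1 ± 4i.

y(t) = C_1e^(t)cos(4t) + C_2e^(t)sin(4t)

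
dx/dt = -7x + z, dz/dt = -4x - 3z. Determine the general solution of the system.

x(t) = -C_1e^(-5t) - C_2te^(-5t), z(t) = -2C_1e^(-5t) - 2C_2te^(-5t) - C_2e^(-5t)

Coefficient matrix A = [[-7, 1], [-4, -3]].
Characteristic polynomial det(A - λI) = λ^2 + 10λ + 25 = 0.
Single eigenvalue λ = -5 with algebraic multiplicity 2.
Eigenvector v = (-1,-2); generalized eigenvector w with (A-λI)w=v is (0,-1).
General solution: e^(-5t)[C_1·v + C_2·(t·v + w)].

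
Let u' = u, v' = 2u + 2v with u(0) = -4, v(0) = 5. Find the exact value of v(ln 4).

A = [[1,0],[2,2]]; eigenvalues λ = 1, 2.
Eigenvectors: (-1,2) for λ=1, (0,1) for λ=2.
From the initial condition, c_1 = 4, c_2 = -3.
v(ln 4) = (4)(4^1)(2) + (-3)(4^2)(1) = -16.

-16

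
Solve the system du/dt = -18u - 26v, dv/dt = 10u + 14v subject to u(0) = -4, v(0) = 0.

u(t) = 32e^(-2t)sin(2t) - 4e^(-2t)cos(2t), v(t) = -20e^(-2t)sin(2t)

Coefficient matrix A = [[-18, -26], [10, 14]].
Characteristic polynomial det(A - λI) = λ^2 + 4λ + 8 = 0.
Eigenvalues λ = -2 ± 2i (complex conjugate pair).
For λ=-2+2i: an eigenvector is (3,-2) - i(2,-1) = (3 - 2i, -2 + i).
A real fundamental pair from Re and Im of e^((-2+2i)t)v: X_1 = e^(-2t)(cos(2t)·(3,-2) + sin(2t)·(2,-1)), X_2 = e^(-2t)(sin(2t)·(3,-2) - cos(2t)·(2,-1)).
General solution: C_1X_1 + C_2X_2.
Applying u(0)=-4, v(0)=0 gives C_1=4, C_2=8.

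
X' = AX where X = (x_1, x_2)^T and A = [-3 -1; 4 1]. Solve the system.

x_1(t) = C_1e^(-t) + C_2te^(-t) - C_2e^(-t), x_2(t) = -2C_1e^(-t) - 2C_2te^(-t) + C_2e^(-t)

Coefficient matrix A = [[-3, -1], [4, 1]].
Characteristic polynomial det(A - λI) = λ^2 + 2λ + 1 = 0.
Single eigenvalue λ = -1 with algebraic multiplicity 2.
Eigenvector v = (1,-2); generalized eigenvector w with (A-λI)w=v is (-1,1).
General solution: e^(-t)[C_1·v + C_2·(t·v + w)].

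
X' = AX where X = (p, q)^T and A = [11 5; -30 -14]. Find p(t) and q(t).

Coefficient matrix A = [[11, 5], [-30, -14]].
Characteristic polynomial det(A - λI) = λ^2 + 3λ - 4 = 0.
Eigenvalues λ = -4, 1.
For λ=-4: (A-λI) row 1 is [15, 5], so an eigenvector is (-1, 3).
For λ=1: (A-λI) row 1 is [10, 5], so an eigenvector is (-1, 2).
General solution: c_1e^(-4t)(-1,3) + c_2e^(t)(-1,2).

p(t) = -c_1e^(-4t) - c_2e^(t), q(t) = 3c_1e^(-4t) + 2c_2e^(t)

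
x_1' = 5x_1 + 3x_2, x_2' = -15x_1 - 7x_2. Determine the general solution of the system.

x_1(t) = -K_1e^(-t)sin(3t) + K_2e^(-t)cos(3t), x_2(t) = 2K_1e^(-t)sin(3t) - K_1e^(-t)cos(3t) - K_2e^(-t)sin(3t) - 2K_2e^(-t)cos(3t)

Coefficient matrix A = [[5, 3], [-15, -7]].
Characteristic polynomial det(A - λI) = λ^2 + 2λ + 10 = 0.
Eigenvalues λ = -1 ± 3i (complex conjugate pair).
For λ=-1+3i: an eigenvector is (0,-1) - i(-1,2) = (0 + i, -1 - 2i).
A real fundamental pair from Re and Im of e^((-1+3i)t)v: X_1 = e^(-t)(cos(3t)·(0,-1) + sin(3t)·(-1,2)), X_2 = e^(-t)(sin(3t)·(0,-1) - cos(3t)·(-1,2)).
General solution: K_1X_1 + K_2X_2.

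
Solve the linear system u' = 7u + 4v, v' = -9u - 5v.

u(t) = 2C_1e^(t) + 2C_2te^(t) + C_2e^(t), v(t) = -3C_1e^(t) - 3C_2te^(t) - C_2e^(t)

Coefficient matrix A = [[7, 4], [-9, -5]].
Characteristic polynomial det(A - λI) = λ^2 - 2λ + 1 = 0.
Single eigenvalue λ = 1 with algebraic multiplicity 2.
Eigenvector v = (2,-3); generalized eigenvector w with (A-λI)w=v is (1,-1).
General solution: e^(t)[C_1·v + C_2·(t·v + w)].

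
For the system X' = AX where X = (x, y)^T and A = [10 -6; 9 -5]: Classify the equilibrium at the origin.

unstable node

A = [[10,-6],[9,-5]]; det(A-λI) = λ^2 - 5λ + 4.
λ = 4, 1: both positive.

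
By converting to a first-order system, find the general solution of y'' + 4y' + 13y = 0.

y(t) = K_1e^(-2t)cos(3t) + K_2e^(-2t)sin(3t)

Let x_1 = y, x_2 = y'. Then x_1' = x_2 and x_2' = -13x_1 - 4x_2.
A = [[0,1],[-13,-4]]; det(A-λI) = λ^2 + 4λ + 13.
Eigenvalues λ = -2 ± 3i.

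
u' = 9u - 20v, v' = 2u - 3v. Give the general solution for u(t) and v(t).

Coefficient matrix A = [[9, -20], [2, -3]].
Characteristic polynomial det(A - λI) = λ^2 - 6λ + 13 = 0.
Eigenvalues λ = 3 ± 2i (complex conjugate pair).
For λ=3+2i: an eigenvector is (3,1) - i(-1,0) = (3 + i, 1).
A real fundamental pair from Re and Im of e^((3+2i)t)v: X_1 = e^(3t)(cos(2t)·(3,1) + sin(2t)·(-1,0)), X_2 = e^(3t)(sin(2t)·(3,1) - cos(2t)·(-1,0)).
General solution: K_1X_1 + K_2X_2.

u(t) = -K_1e^(3t)sin(2t) + 3K_1e^(3t)cos(2t) + 3K_2e^(3t)sin(2t) + K_2e^(3t)cos(2t), v(t) = K_1e^(3t)cos(2t) + K_2e^(3t)sin(2t)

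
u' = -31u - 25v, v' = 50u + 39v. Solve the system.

Coefficient matrix A = [[-31, -25], [50, 39]].
Characteristic polynomial det(A - λI) = λ^2 - 8λ + 41 = 0.
Eigenvalues λ = 4 ± 5i (complex conjugate pair).
For λ=4+5i: an eigenvector is (-1,1) - i(2,-3) = (-1 - 2i, 1 + 3i).
A real fundamental pair from Re and Im of e^((4+5i)t)v: X_1 = e^(4t)(cos(5t)·(-1,1) + sin(5t)·(2,-3)), X_2 = e^(4t)(sin(5t)·(-1,1) - cos(5t)·(2,-3)).
General solution: K_1X_1 + K_2X_2.

u(t) = 2K_1e^(4t)sin(5t) - K_1e^(4t)cos(5t) - K_2e^(4t)sin(5t) - 2K_2e^(4t)cos(5t), v(t) = -3K_1e^(4t)sin(5t) + K_1e^(4t)cos(5t) + K_2e^(4t)sin(5t) + 3K_2e^(4t)cos(5t)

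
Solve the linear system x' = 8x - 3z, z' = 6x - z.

Coefficient matrix A = [[8, -3], [6, -1]].
Characteristic polynomial det(A - λI) = λ^2 - 7λ + 10 = 0.
Eigenvalues λ = 5, 2.
For λ=5: (A-λI) row 1 is [3, -3], so an eigenvector is (-1, -1).
For λ=2: (A-λI) row 1 is [6, -3], so an eigenvector is (1, 2).
General solution: c_1e^(5t)(-1,-1) + c_2e^(2t)(1,2).

x(t) = -c_1e^(5t) + c_2e^(2t), z(t) = -c_1e^(5t) + 2c_2e^(2t)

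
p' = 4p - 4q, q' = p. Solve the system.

p(t) = -2C_1e^(2t) - 2C_2te^(2t) - 3C_2e^(2t), q(t) = -C_1e^(2t) - C_2te^(2t) - C_2e^(2t)

Coefficient matrix A = [[4, -4], [1, 0]].
Characteristic polynomial det(A - λI) = λ^2 - 4λ + 4 = 0.
Single eigenvalue λ = 2 with algebraic multiplicity 2.
Eigenvector v = (-2,-1); generalized eigenvector w with (A-λI)w=v is (-3,-1).
General solution: e^(2t)[C_1·v + C_2·(t·v + w)].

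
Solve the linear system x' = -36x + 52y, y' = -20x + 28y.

x(t) = -2c_1e^(-4t)sin(4t) - 3c_1e^(-4t)cos(4t) - 3c_2e^(-4t)sin(4t) + 2c_2e^(-4t)cos(4t), y(t) = -c_1e^(-4t)sin(4t) - 2c_1e^(-4t)cos(4t) - 2c_2e^(-4t)sin(4t) + c_2e^(-4t)cos(4t)

Coefficient matrix A = [[-36, 52], [-20, 28]].
Characteristic polynomial det(A - λI) = λ^2 + 8λ + 32 = 0.
Eigenvalues λ = -4 ± 4i (complex conjugate pair).
For λ=-4+4i: an eigenvector is (-3,-2) - i(-2,-1) = (-3 + 2i, -2 + i).
A real fundamental pair from Re and Im of e^((-4+4i)t)v: X_1 = e^(-4t)(cos(4t)·(-3,-2) + sin(4t)·(-2,-1)), X_2 = e^(-4t)(sin(4t)·(-3,-2) - cos(4t)·(-2,-1)).
General solution: c_1X_1 + c_2X_2.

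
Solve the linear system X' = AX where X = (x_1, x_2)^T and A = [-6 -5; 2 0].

Coefficient matrix A = [[-6, -5], [2, 0]].
Characteristic polynomial det(A - λI) = λ^2 + 6λ + 10 = 0.
Eigenvalues λ = -3 ± i (complex conjugate pair).
For λ=-3+i: an eigenvector is (-1,1) - i(-2,1) = (-1 + 2i, 1 - i).
A real fundamental pair from Re and Im of e^((-3+i)t)v: X_1 = e^(-3t)(cos(t)·(-1,1) + sin(t)·(-2,1)), X_2 = e^(-3t)(sin(t)·(-1,1) - cos(t)·(-2,1)).
General solution: C_1X_1 + C_2X_2.

x_1(t) = -2C_1e^(-3t)sin(t) - C_1e^(-3t)cos(t) - C_2e^(-3t)sin(t) + 2C_2e^(-3t)cos(t), x_2(t) = C_1e^(-3t)sin(t) + C_1e^(-3t)cos(t) + C_2e^(-3t)sin(t) - C_2e^(-3t)cos(t)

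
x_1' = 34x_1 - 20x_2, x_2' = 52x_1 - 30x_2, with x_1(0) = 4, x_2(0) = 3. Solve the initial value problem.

Coefficient matrix A = [[34, -20], [52, -30]].
Characteristic polynomial det(A - λI) = λ^2 - 4λ + 20 = 0.
Eigenvalues λ = 2 ± 4i (complex conjugate pair).
For λ=2+4i: an eigenvector is (-2,-3) - i(-1,-2) = (-2 + i, -3 + 2i).
A real fundamental pair from Re and Im of e^((2+4i)t)v: X_1 = e^(2t)(cos(4t)·(-2,-3) + sin(4t)·(-1,-2)), X_2 = e^(2t)(sin(4t)·(-2,-3) - cos(4t)·(-1,-2)).
General solution: C_1X_1 + C_2X_2.
Applying x_1(0)=4, x_2(0)=3 gives C_1=-5, C_2=-6.

x_1(t) = 17e^(2t)sin(4t) + 4e^(2t)cos(4t), x_2(t) = 28e^(2t)sin(4t) + 3e^(2t)cos(4t)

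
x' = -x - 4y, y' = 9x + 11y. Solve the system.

Coefficient matrix A = [[-1, -4], [9, 11]].
Characteristic polynomial det(A - λI) = λ^2 - 10λ + 25 = 0.
Single eigenvalue λ = 5 with algebraic multiplicity 2.
Eigenvector v = (2,-3); generalized eigenvector w with (A-λI)w=v is (1,-2).
General solution: e^(5t)[c_1·v + c_2·(t·v + w)].

x(t) = 2c_1e^(5t) + 2c_2te^(5t) + c_2e^(5t), y(t) = -3c_1e^(5t) - 3c_2te^(5t) - 2c_2e^(5t)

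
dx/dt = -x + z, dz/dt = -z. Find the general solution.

Coefficient matrix A = [[-1, 1], [0, -1]].
Characteristic polynomial det(A - λI) = λ^2 + 2λ + 1 = 0.
Single eigenvalue λ = -1 with algebraic multiplicity 2.
Eigenvector v = (-1,0); generalized eigenvector w with (A-λI)w=v is (-2,-1).
General solution: e^(-t)[c_1·v + c_2·(t·v + w)].

x(t) = -c_1e^(-t) - c_2te^(-t) - 2c_2e^(-t), z(t) = -c_2e^(-t)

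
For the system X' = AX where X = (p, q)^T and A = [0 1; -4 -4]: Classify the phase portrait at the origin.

A = [[0,1],[-4,-4]]; det(A-λI) = λ^2 + 4λ + 4.
repeated λ = -2 with a single eigenvector.

stable improper node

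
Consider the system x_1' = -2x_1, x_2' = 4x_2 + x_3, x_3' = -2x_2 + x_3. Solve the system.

x_1(t) = K_3e^(-2t), x_2(t) = -K_1e^(2t) + K_2e^(3t), x_3(t) = 2K_1e^(2t) - K_2e^(3t)

Coefficient matrix A = [[-2, 0, 0], [0, 4, 1], [0, -2, 1]].
det(A - λI) = 0 gives eigenvalues λ = 2, 3, -2.
For λ=2: eigenvector (0,-1,2).
For λ=3: eigenvector (0,1,-1).
For λ=-2: eigenvector (1,0,0).
General solution: K_1e^(2t)(0,-1,2) + K_2e^(3t)(0,1,-1) + K_3e^(-2t)(1,0,0).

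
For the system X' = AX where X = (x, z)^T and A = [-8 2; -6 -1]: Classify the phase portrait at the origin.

A = [[-8,2],[-6,-1]]; det(A-λI) = λ^2 + 9λ + 20.
λ = -4, -5: both negative.

stable node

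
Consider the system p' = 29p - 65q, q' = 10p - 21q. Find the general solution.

Coefficient matrix A = [[29, -65], [10, -21]].
Characteristic polynomial det(A - λI) = λ^2 - 8λ + 41 = 0.
Eigenvalues λ = 4 ± 5i (complex conjugate pair).
For λ=4+5i: an eigenvector is (2,1) - i(-3,-1) = (2 + 3i, 1 + i).
A real fundamental pair from Re and Im of e^((4+5i)t)v: X_1 = e^(4t)(cos(5t)·(2,1) + sin(5t)·(-3,-1)), X_2 = e^(4t)(sin(5t)·(2,1) - cos(5t)·(-3,-1)).
General solution: K_1X_1 + K_2X_2.

p(t) = -3K_1e^(4t)sin(5t) + 2K_1e^(4t)cos(5t) + 2K_2e^(4t)sin(5t) + 3K_2e^(4t)cos(5t), q(t) = -K_1e^(4t)sin(5t) + K_1e^(4t)cos(5t) + K_2e^(4t)sin(5t) + K_2e^(4t)cos(5t)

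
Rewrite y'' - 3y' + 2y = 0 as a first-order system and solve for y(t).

Let x_1 = y, x_2 = y'. Then x_1' = x_2 and x_2' = -2x_1 + 3x_2.
A = [[0,1],[-2,3]]; det(A-λI) = λ^2 - 3λ + 2.
Eigenvalues λ = 2, 1 with eigenvectors (1,2), (1,1).

y(t) = K_1e^(2t) + K_2e^(t)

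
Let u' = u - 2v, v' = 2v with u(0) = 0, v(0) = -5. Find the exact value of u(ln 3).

60

A = [[1,-2],[0,2]]; eigenvalues λ = 1, 2.
Eigenvectors: (-1,0) for λ=1, (2,-1) for λ=2.
From the initial condition, c_1 = 10, c_2 = 5.
u(ln 3) = (10)(3^1)(-1) + (5)(3^2)(2) = 60.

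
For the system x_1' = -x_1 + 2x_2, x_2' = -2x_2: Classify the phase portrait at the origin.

A = [[-1,2],[0,-2]]; det(A-λI) = λ^2 + 3λ + 2.
λ = -1, -2: both negative.

stable node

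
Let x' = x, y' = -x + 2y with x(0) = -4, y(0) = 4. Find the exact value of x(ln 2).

A = [[1,0],[-1,2]]; eigenvalues λ = 2, 1.
Eigenvectors: (0,-1) for λ=2, (1,1) for λ=1.
From the initial condition, c_1 = -8, c_2 = -4.
x(ln 2) = (-8)(2^2)(0) + (-4)(2^1)(1) = -8.

-8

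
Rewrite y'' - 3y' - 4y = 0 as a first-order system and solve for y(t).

y(t) = C_1e^(4t) + C_2e^(-t)

Let x_1 = y, x_2 = y'. Then x_1' = x_2 and x_2' = 4x_1 + 3x_2.
A = [[0,1],[4,3]]; det(A-λI) = λ^2 - 3λ - 4.
Eigenvalues λ = 4, -1 with eigenvectors (1,4), (1,-1).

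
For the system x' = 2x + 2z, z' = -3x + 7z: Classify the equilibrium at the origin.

unstable node

A = [[2,2],[-3,7]]; det(A-λI) = λ^2 - 9λ + 20.
λ = 5, 4: both positive.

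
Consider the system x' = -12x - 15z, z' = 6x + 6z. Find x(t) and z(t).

Coefficient matrix A = [[-12, -15], [6, 6]].
Characteristic polynomial det(A - λI) = λ^2 + 6λ + 18 = 0.
Eigenvalues λ = -3 ± 3i (complex conjugate pair).
For λ=-3+3i: an eigenvector is (2,-1) - i(-1,1) = (2 + i, -1 - i).
A real fundamental pair from Re and Im of e^((-3+3i)t)v: X_1 = e^(-3t)(cos(3t)·(2,-1) + sin(3t)·(-1,1)), X_2 = e^(-3t)(sin(3t)·(2,-1) - cos(3t)·(-1,1)).
General solution: c_1X_1 + c_2X_2.

x(t) = -c_1e^(-3t)sin(3t) + 2c_1e^(-3t)cos(3t) + 2c_2e^(-3t)sin(3t) + c_2e^(-3t)cos(3t), z(t) = c_1e^(-3t)sin(3t) - c_1e^(-3t)cos(3t) - c_2e^(-3t)sin(3t) - c_2e^(-3t)cos(3t)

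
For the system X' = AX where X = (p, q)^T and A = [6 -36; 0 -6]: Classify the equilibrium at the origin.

A = [[6,-36],[0,-6]]; det(A-λI) = λ^2 - 36.
λ = -6, 6: opposite signs.

saddle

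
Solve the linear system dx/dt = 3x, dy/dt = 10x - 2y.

x(t) = -C_1e^(3t), y(t) = -2C_1e^(3t) + C_2e^(-2t)

Coefficient matrix A = [[3, 0], [10, -2]].
Characteristic polynomial det(A - λI) = λ^2 - λ - 6 = 0.
Eigenvalues λ = 3, -2.
For λ=3: (A-λI) row 2 is [10, -5], so an eigenvector is (-1, -2).
For λ=-2: (A-λI) row 1 is [5, 0], so an eigenvector is (0, 1).
General solution: C_1e^(3t)(-1,-2) + C_2e^(-2t)(0,1).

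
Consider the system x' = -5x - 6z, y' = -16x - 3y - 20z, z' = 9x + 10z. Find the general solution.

Coefficient matrix A = [[-5, 0, -6], [-16, -3, -20], [9, 0, 10]].
det(A - λI) = 0 gives eigenvalues λ = 4, -3, 1.
For λ=4: eigenvector (-2,-4,3).
For λ=-3: eigenvector (0,1,0).
For λ=1: eigenvector (-1,-1,1).
General solution: c_1e^(4t)(-2,-4,3) + c_2e^(-3t)(0,1,0) + c_3e^(t)(-1,-1,1).

x(t) = -2c_1e^(4t) - c_3e^(t), y(t) = -4c_1e^(4t) + c_2e^(-3t) - c_3e^(t), z(t) = 3c_1e^(4t) + c_3e^(t)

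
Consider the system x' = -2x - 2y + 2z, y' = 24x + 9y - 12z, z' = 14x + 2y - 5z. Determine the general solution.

x(t) = -2K_1e^(3t) + K_2e^(2t), y(t) = 2K_1e^(3t) + K_3e^(-3t), z(t) = -3K_1e^(3t) + 2K_2e^(2t) + K_3e^(-3t)

Coefficient matrix A = [[-2, -2, 2], [24, 9, -12], [14, 2, -5]].
det(A - λI) = 0 gives eigenvalues λ = 3, 2, -3.
For λ=3: eigenvector (-2,2,-3).
For λ=2: eigenvector (1,0,2).
For λ=-3: eigenvector (0,1,1).
General solution: K_1e^(3t)(-2,2,-3) + K_2e^(2t)(1,0,2) + K_3e^(-3t)(0,1,1).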